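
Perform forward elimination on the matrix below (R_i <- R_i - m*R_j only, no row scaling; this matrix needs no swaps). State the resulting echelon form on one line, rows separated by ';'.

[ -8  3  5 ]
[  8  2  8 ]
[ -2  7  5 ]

Forward elimination:
R2 <- R2 - (-1)*R1:  [  0   5  13 ]
R3 <- R3 - (1/4)*R1:  [    0  25/4  15/4 ]
R3 <- R3 - (5/4)*R2:  [     0      0  -25/2 ]
Row echelon form:
[ -8  3      5 ]
[  0  5     13 ]
[  0  0  -25/2 ]

REF = [-8 3 5; 0 5 13; 0 0 -25/2]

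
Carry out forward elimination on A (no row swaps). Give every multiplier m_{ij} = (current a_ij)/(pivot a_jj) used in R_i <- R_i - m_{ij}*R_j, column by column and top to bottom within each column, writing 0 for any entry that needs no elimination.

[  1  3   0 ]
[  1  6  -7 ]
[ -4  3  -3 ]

multipliers: 1, -4, 5

Forward elimination:
R2 <- R2 - (1)*R1:  [  0   3  -7 ]
R3 <- R3 - (-4)*R1:  [  0  15  -3 ]
R3 <- R3 - (5)*R2:  [  0   0  32 ]
Multipliers (in order of application): m_{21} = 1, m_{31} = -4, m_{32} = 5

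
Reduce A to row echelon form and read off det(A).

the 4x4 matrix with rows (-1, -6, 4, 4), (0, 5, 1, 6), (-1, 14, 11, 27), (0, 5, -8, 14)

det(A) = -75

Forward elimination:
R3 <- R3 - (1)*R1:  [  0  20   7  23 ]
R3 <- R3 - (4)*R2:  [  0   0   3  -1 ]
R4 <- R4 - (1)*R2:  [  0   0  -9   8 ]
R4 <- R4 - (-3)*R3:  [ 0  0  0  5 ]
Upper-triangular form:
[ -1  -6  4   4 ]
[  0   5  1   6 ]
[  0   0  3  -1 ]
[  0   0  0   5 ]
det(A) = (-1)^0 * (-1) * (5) * (3) * (5) = -75  (0 row swaps -> sign +1)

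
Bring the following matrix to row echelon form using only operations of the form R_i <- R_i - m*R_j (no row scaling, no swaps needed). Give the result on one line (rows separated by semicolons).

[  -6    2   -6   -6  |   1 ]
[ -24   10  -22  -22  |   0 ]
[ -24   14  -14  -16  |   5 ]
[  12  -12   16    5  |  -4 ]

REF = [-6 2 -6 -6 1; 0 2 2 2 -4; 0 0 4 2 13; 0 0 0 -5 -57]

Forward elimination:
R2 <- R2 - (4)*R1:  [  0   2   2   2  -4 ]
R3 <- R3 - (4)*R1:  [  0   6  10   8   1 ]
R4 <- R4 - (-2)*R1:  [  0  -8   4  -7  -2 ]
R3 <- R3 - (3)*R2:  [  0   0   4   2  13 ]
R4 <- R4 - (-4)*R2:  [   0    0   12    1  -18 ]
R4 <- R4 - (3)*R3:  [   0    0    0   -5  -57 ]
Row echelon form:
[ -6  2  -6  -6  |    1 ]
[  0  2   2   2  |   -4 ]
[  0  0   4   2  |   13 ]
[  0  0   0  -5  |  -57 ]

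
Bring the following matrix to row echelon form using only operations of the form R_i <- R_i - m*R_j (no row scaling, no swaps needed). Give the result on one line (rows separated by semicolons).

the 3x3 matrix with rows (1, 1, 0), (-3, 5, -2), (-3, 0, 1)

Forward elimination:
R2 <- R2 - (-3)*R1:  [  0   8  -2 ]
R3 <- R3 - (-3)*R1:  [ 0  3  1 ]
R3 <- R3 - (3/8)*R2:  [   0    0  7/4 ]
Row echelon form:
[ 1  1    0 ]
[ 0  8   -2 ]
[ 0  0  7/4 ]

REF = [1 1 0; 0 8 -2; 0 0 7/4]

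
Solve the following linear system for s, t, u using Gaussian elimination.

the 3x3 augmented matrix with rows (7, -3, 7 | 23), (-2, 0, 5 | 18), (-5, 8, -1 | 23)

(1, 4, 4)

Forward elimination on [A|b]:
R2 <- R2 - (-2/7)*R1:  [     0   -6/7      7  172/7 ]
R3 <- R3 - (-5/7)*R1:  [     0   41/7      4  276/7 ]
R3 <- R3 - (-41/6)*R2:  [     0      0  311/6  622/3 ]
Row echelon form:
[ 7    -3      7  |     23 ]
[ 0  -6/7      7  |  172/7 ]
[ 0     0  311/6  |  622/3 ]
Back-substitution:
u = (622/3) / (311/6) = 4
t = (172/7 - (7)*(4)) / (-6/7) = 4
s = (23 - (-3)*(4) - (7)*(4)) / 7 = 1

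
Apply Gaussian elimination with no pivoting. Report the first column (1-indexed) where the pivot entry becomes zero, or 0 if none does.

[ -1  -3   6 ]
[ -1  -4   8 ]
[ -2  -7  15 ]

first zero-pivot column = 0

Naive forward elimination:
R2 <- R2 - (1)*R1:  [  0  -1   2 ]
R3 <- R3 - (2)*R1:  [  0  -1   3 ]
R3 <- R3 - (1)*R2:  [ 0  0  1 ]
All pivots nonzero; naive elimination completes without hitting a zero pivot.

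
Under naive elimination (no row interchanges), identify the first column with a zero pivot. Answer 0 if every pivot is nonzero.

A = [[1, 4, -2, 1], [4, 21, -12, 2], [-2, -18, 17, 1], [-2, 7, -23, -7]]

first zero-pivot column = 0

Naive forward elimination:
R2 <- R2 - (4)*R1:  [  0   5  -4  -2 ]
R3 <- R3 - (-2)*R1:  [   0  -10   13    3 ]
R4 <- R4 - (-2)*R1:  [   0   15  -27   -5 ]
R3 <- R3 - (-2)*R2:  [  0   0   5  -1 ]
R4 <- R4 - (3)*R2:  [   0    0  -15    1 ]
R4 <- R4 - (-3)*R3:  [  0   0   0  -2 ]
All pivots nonzero; naive elimination completes without hitting a zero pivot.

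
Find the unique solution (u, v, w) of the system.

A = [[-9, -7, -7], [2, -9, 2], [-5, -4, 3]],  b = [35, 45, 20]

Forward elimination on [A|b]:
R2 <- R2 - (-2/9)*R1:  [     0  -95/9    4/9  475/9 ]
R3 <- R3 - (5/9)*R1:  [    0  -1/9  62/9   5/9 ]
R3 <- R3 - (1/95)*R2:  [      0       0  654/95       0 ]
Row echelon form:
[ -9     -7      -7  |     35 ]
[  0  -95/9     4/9  |  475/9 ]
[  0      0  654/95  |      0 ]
Back-substitution:
w = (0) / (654/95) = 0
v = (475/9 - (4/9)*(0)) / (-95/9) = -5
u = (35 - (-7)*(-5) - (-7)*(0)) / -9 = 0

(0, -5, 0)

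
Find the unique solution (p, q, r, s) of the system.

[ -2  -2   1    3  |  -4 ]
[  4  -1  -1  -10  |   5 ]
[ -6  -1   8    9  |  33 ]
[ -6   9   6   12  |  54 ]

Forward elimination on [A|b]:
R2 <- R2 - (-2)*R1:  [  0  -5   1  -4  -3 ]
R3 <- R3 - (3)*R1:  [  0   5   5   0  45 ]
R4 <- R4 - (3)*R1:  [  0  15   3   3  66 ]
R3 <- R3 - (-1)*R2:  [  0   0   6  -4  42 ]
R4 <- R4 - (-3)*R2:  [  0   0   6  -9  57 ]
R4 <- R4 - (1)*R3:  [  0   0   0  -5  15 ]
Row echelon form:
[ -2  -2  1   3  |  -4 ]
[  0  -5  1  -4  |  -3 ]
[  0   0  6  -4  |  42 ]
[  0   0  0  -5  |  15 ]
Back-substitution:
s = (15) / -5 = -3
r = (42 - (-4)*(-3)) / 6 = 5
q = (-3 - (1)*(5) - (-4)*(-3)) / -5 = 4
p = (-4 - (-2)*(4) - (1)*(5) - (3)*(-3)) / -2 = -4

(-4, 4, 5, -3)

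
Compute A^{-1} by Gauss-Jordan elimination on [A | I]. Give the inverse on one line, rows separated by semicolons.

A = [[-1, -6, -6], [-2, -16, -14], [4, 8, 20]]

inverse = [-13 9/2 -3/4; -1 1/4 -1/8; 3 -1 1/4]

Gauss-Jordan on [A | I]:
R1 <- (1/-1)*R1:  [  1   6   6  |  -1   0   0 ]
R2 <- R2 - (-2)*R1:  [  0  -4  -2  |  -2   1   0 ]
R3 <- R3 - (4)*R1:  [   0  -16   -4  |    4    0    1 ]
R2 <- (1/-4)*R2:  [    0     1   1/2  |   1/2  -1/4     0 ]
R1 <- R1 - (6)*R2:  [   1    0    3  |   -4  3/2    0 ]
R3 <- R3 - (-16)*R2:  [  0   0   4  |  12  -4   1 ]
R3 <- (1/4)*R3:  [   0    0    1  |    3   -1  1/4 ]
R1 <- R1 - (3)*R3:  [    1     0     0  |   -13   9/2  -3/4 ]
R2 <- R2 - (1/2)*R3:  [    0     1     0  |    -1   1/4  -1/8 ]
Right block of [I | A^{-1}] is the inverse:
[ -13  9/2  -3/4 ]
[  -1  1/4  -1/8 ]
[   3   -1   1/4 ]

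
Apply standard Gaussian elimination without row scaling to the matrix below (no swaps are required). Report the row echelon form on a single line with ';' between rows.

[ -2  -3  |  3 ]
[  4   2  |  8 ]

Forward elimination:
R2 <- R2 - (-2)*R1:  [  0  -4  14 ]
Row echelon form:
[ -2  -3  |   3 ]
[  0  -4  |  14 ]

REF = [-2 -3 3; 0 -4 14]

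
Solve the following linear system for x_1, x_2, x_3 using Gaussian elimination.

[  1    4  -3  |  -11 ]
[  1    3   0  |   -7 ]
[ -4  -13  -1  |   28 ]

Forward elimination on [A|b]:
R2 <- R2 - (1)*R1:  [  0  -1   3   4 ]
R3 <- R3 - (-4)*R1:  [   0    3  -13  -16 ]
R3 <- R3 - (-3)*R2:  [  0   0  -4  -4 ]
Row echelon form:
[ 1   4  -3  |  -11 ]
[ 0  -1   3  |    4 ]
[ 0   0  -4  |   -4 ]
Back-substitution:
x_3 = (-4) / -4 = 1
x_2 = (4 - (3)*(1)) / -1 = -1
x_1 = (-11 - (4)*(-1) - (-3)*(1)) / 1 = -4

(-4, -1, 1)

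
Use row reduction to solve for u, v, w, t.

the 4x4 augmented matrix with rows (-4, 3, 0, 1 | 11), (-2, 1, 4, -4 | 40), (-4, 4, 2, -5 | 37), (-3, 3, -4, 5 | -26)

Forward elimination on [A|b]:
R2 <- R2 - (1/2)*R1:  [    0  -1/2     4  -9/2  69/2 ]
R3 <- R3 - (1)*R1:  [  0   1   2  -6  26 ]
R4 <- R4 - (3/4)*R1:  [      0     3/4      -4    17/4  -137/4 ]
R3 <- R3 - (-2)*R2:  [   0    0   10  -15   95 ]
R4 <- R4 - (-3/2)*R2:  [    0     0     2  -5/2  35/2 ]
R4 <- R4 - (1/5)*R3:  [    0     0     0   1/2  -3/2 ]
Row echelon form:
[ -4     3   0     1  |    11 ]
[  0  -1/2   4  -9/2  |  69/2 ]
[  0     0  10   -15  |    95 ]
[  0     0   0   1/2  |  -3/2 ]
Back-substitution:
t = (-3/2) / (1/2) = -3
w = (95 - (-15)*(-3)) / 10 = 5
v = (69/2 - (4)*(5) - (-9/2)*(-3)) / (-1/2) = -2
u = (11 - (3)*(-2) - (1)*(-3)) / -4 = -5

(-5, -2, 5, -3)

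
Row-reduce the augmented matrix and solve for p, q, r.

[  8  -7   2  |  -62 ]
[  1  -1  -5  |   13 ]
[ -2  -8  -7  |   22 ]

Forward elimination on [A|b]:
R2 <- R2 - (1/8)*R1:  [     0   -1/8  -21/4   83/4 ]
R3 <- R3 - (-1/4)*R1:  [     0  -39/4  -13/2   13/2 ]
R3 <- R3 - (78)*R2:  [     0      0    403  -1612 ]
Row echelon form:
[ 8    -7      2  |    -62 ]
[ 0  -1/8  -21/4  |   83/4 ]
[ 0     0    403  |  -1612 ]
Back-substitution:
r = (-1612) / 403 = -4
q = (83/4 - (-21/4)*(-4)) / (-1/8) = 2
p = (-62 - (-7)*(2) - (2)*(-4)) / 8 = -5

(-5, 2, -4)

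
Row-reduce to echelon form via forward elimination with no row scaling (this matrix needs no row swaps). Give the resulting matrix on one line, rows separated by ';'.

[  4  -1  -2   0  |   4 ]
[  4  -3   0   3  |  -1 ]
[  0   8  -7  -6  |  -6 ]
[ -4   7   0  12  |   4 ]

REF = [4 -1 -2 0 4; 0 -2 2 3 -5; 0 0 1 6 -26; 0 0 0 -3 97]

Forward elimination:
R2 <- R2 - (1)*R1:  [  0  -2   2   3  -5 ]
R4 <- R4 - (-1)*R1:  [  0   6  -2  12   8 ]
R3 <- R3 - (-4)*R2:  [   0    0    1    6  -26 ]
R4 <- R4 - (-3)*R2:  [  0   0   4  21  -7 ]
R4 <- R4 - (4)*R3:  [  0   0   0  -3  97 ]
Row echelon form:
[ 4  -1  -2   0  |    4 ]
[ 0  -2   2   3  |   -5 ]
[ 0   0   1   6  |  -26 ]
[ 0   0   0  -3  |   97 ]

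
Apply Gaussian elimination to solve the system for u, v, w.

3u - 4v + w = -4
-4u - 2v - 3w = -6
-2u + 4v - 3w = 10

(2, 2, -2)

Forward elimination on [A|b]:
R2 <- R2 - (-4/3)*R1:  [     0  -22/3   -5/3  -34/3 ]
R3 <- R3 - (-2/3)*R1:  [    0   4/3  -7/3  22/3 ]
R3 <- R3 - (-2/11)*R2:  [      0       0  -29/11   58/11 ]
Row echelon form:
[ 3     -4       1  |     -4 ]
[ 0  -22/3    -5/3  |  -34/3 ]
[ 0      0  -29/11  |  58/11 ]
Back-substitution:
w = (58/11) / (-29/11) = -2
v = (-34/3 - (-5/3)*(-2)) / (-22/3) = 2
u = (-4 - (-4)*(2) - (1)*(-2)) / 3 = 2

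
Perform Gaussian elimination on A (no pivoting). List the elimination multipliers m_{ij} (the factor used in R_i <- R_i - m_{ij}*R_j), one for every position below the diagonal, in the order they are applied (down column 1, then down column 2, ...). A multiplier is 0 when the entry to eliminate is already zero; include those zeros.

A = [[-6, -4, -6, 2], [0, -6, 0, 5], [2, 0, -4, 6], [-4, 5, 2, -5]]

multipliers: 0, -1/3, 2/3, 2/9, -23/18, -1

Forward elimination:
R2: entry in column 1 is already 0 -> m_{21} = 0 (no row operation needed)
R3 <- R3 - (-1/3)*R1:  [    0  -4/3    -6  20/3 ]
R4 <- R4 - (2/3)*R1:  [     0   23/3      6  -19/3 ]
R3 <- R3 - (2/9)*R2:  [    0     0    -6  50/9 ]
R4 <- R4 - (-23/18)*R2:  [    0     0     6  1/18 ]
R4 <- R4 - (-1)*R3:  [      0       0       0  101/18 ]
Multipliers (in order of application): m_{21} = 0, m_{31} = -1/3, m_{41} = 2/3, m_{32} = 2/9, m_{42} = -23/18, m_{43} = -1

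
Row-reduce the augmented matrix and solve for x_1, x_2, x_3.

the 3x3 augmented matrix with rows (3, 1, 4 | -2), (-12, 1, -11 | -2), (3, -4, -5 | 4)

(-1, -3, 1)

Forward elimination on [A|b]:
R2 <- R2 - (-4)*R1:  [   0    5    5  -10 ]
R3 <- R3 - (1)*R1:  [  0  -5  -9   6 ]
R3 <- R3 - (-1)*R2:  [  0   0  -4  -4 ]
Row echelon form:
[ 3  1   4  |   -2 ]
[ 0  5   5  |  -10 ]
[ 0  0  -4  |   -4 ]
Back-substitution:
x_3 = (-4) / -4 = 1
x_2 = (-10 - (5)*(1)) / 5 = -3
x_1 = (-2 - (1)*(-3) - (4)*(1)) / 3 = -1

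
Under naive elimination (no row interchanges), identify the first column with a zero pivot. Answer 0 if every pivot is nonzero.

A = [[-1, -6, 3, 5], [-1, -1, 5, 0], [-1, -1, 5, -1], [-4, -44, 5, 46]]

Naive forward elimination:
R2 <- R2 - (1)*R1:  [  0   5   2  -5 ]
R3 <- R3 - (1)*R1:  [  0   5   2  -6 ]
R4 <- R4 - (4)*R1:  [   0  -20   -7   26 ]
R3 <- R3 - (1)*R2:  [  0   0   0  -1 ]
R4 <- R4 - (-4)*R2:  [ 0  0  1  6 ]
Matrix at this point:
[ -1  -6  3   5 ]
[  0   5  2  -5 ]
[  0   0  0  -1 ]
[  0   0  1   6 ]
Pivot entry (3,3) is zero but row 4 has 1 in column 3 -> naive elimination stops; a row interchange (e.g. R3 <-> R4) would be required here.

first zero-pivot column = 3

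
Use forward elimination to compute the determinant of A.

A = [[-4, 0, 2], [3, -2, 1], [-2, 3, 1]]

Forward elimination:
R2 <- R2 - (-3/4)*R1:  [   0   -2  5/2 ]
R3 <- R3 - (1/2)*R1:  [ 0  3  0 ]
R3 <- R3 - (-3/2)*R2:  [    0     0  15/4 ]
Upper-triangular form:
[ -4   0     2 ]
[  0  -2   5/2 ]
[  0   0  15/4 ]
det(A) = (-1)^0 * (-4) * (-2) * (15/4) = 30  (0 row swaps -> sign +1)

det(A) = 30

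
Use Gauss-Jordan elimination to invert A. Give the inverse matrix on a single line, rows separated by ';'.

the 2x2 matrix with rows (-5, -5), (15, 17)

inverse = [-17/10 -1/2; 3/2 1/2]

Gauss-Jordan on [A | I]:
R1 <- (1/-5)*R1:  [    1     1  |  -1/5     0 ]
R2 <- R2 - (15)*R1:  [ 0  2  |  3  1 ]
R2 <- (1/2)*R2:  [   0    1  |  3/2  1/2 ]
R1 <- R1 - (1)*R2:  [      1       0  |  -17/10    -1/2 ]
Right block of [I | A^{-1}] is the inverse:
[ -17/10  -1/2 ]
[    3/2   1/2 ]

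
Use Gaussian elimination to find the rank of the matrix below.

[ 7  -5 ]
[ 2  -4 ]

Row reduction:
R2 <- R2 - (2/7)*R1:  [     0  -18/7 ]
Row echelon form:
[ 7     -5 ]
[ 0  -18/7 ]
Nonzero rows / pivot columns: 2

rank(A) = 2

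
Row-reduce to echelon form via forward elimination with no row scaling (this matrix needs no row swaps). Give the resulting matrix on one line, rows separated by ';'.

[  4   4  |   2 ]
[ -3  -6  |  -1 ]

REF = [4 4 2; 0 -3 1/2]

Forward elimination:
R2 <- R2 - (-3/4)*R1:  [   0   -3  1/2 ]
Row echelon form:
[ 4   4  |    2 ]
[ 0  -3  |  1/2 ]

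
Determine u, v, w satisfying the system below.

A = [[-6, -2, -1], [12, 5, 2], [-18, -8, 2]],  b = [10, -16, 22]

Forward elimination on [A|b]:
R2 <- R2 - (-2)*R1:  [ 0  1  0  4 ]
R3 <- R3 - (3)*R1:  [  0  -2   5  -8 ]
R3 <- R3 - (-2)*R2:  [ 0  0  5  0 ]
Row echelon form:
[ -6  -2  -1  |  10 ]
[  0   1   0  |   4 ]
[  0   0   5  |   0 ]
Back-substitution:
w = (0) / 5 = 0
v = (4) / 1 = 4
u = (10 - (-2)*(4) - (-1)*(0)) / -6 = -3

(-3, 4, 0)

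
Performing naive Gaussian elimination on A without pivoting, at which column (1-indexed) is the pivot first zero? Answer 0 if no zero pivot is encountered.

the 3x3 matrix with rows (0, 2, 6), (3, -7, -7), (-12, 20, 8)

first zero-pivot column = 1

Naive forward elimination:
Pivot entry (1,1) is zero but row 2 has 3 in column 1 -> naive elimination stops; a row interchange (e.g. R1 <-> R2) would be required here.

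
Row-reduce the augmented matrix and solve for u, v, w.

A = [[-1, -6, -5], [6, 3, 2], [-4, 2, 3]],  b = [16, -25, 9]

(-3, -3, 1)

Forward elimination on [A|b]:
R2 <- R2 - (-6)*R1:  [   0  -33  -28   71 ]
R3 <- R3 - (4)*R1:  [   0   26   23  -55 ]
R3 <- R3 - (-26/33)*R2:  [     0      0  31/33  31/33 ]
Row echelon form:
[ -1   -6     -5  |     16 ]
[  0  -33    -28  |     71 ]
[  0    0  31/33  |  31/33 ]
Back-substitution:
w = (31/33) / (31/33) = 1
v = (71 - (-28)*(1)) / -33 = -3
u = (16 - (-6)*(-3) - (-5)*(1)) / -1 = -3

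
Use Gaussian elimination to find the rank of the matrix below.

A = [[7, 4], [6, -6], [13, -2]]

Row reduction:
R2 <- R2 - (6/7)*R1:  [     0  -66/7 ]
R3 <- R3 - (13/7)*R1:  [     0  -66/7 ]
R3 <- R3 - (1)*R2:  [ 0  0 ]
Row echelon form:
[ 7      4 ]
[ 0  -66/7 ]
[ 0      0 ]
Nonzero rows / pivot columns: 2

rank(A) = 2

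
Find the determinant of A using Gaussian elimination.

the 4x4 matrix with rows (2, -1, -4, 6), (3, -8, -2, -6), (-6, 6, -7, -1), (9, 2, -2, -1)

Forward elimination:
R2 <- R2 - (3/2)*R1:  [     0  -13/2      4    -15 ]
R3 <- R3 - (-3)*R1:  [   0    3  -19   17 ]
R4 <- R4 - (9/2)*R1:  [    0  13/2    16   -28 ]
R3 <- R3 - (-6/13)*R2:  [       0        0  -223/13   131/13 ]
R4 <- R4 - (-1)*R2:  [   0    0   20  -43 ]
R4 <- R4 - (-260/223)*R3:  [         0          0          0  -6969/223 ]
Upper-triangular form:
[ 2     -1       -4          6 ]
[ 0  -13/2        4        -15 ]
[ 0      0  -223/13     131/13 ]
[ 0      0        0  -6969/223 ]
det(A) = (-1)^0 * (2) * (-13/2) * (-223/13) * (-6969/223) = -6969  (0 row swaps -> sign +1)

det(A) = -6969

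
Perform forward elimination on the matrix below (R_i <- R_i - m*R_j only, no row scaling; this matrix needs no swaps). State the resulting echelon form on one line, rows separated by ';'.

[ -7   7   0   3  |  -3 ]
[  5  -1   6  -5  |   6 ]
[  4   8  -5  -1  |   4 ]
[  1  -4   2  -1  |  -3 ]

Forward elimination:
R2 <- R2 - (-5/7)*R1:  [     0      4      6  -20/7   27/7 ]
R3 <- R3 - (-4/7)*R1:  [    0    12    -5   5/7  16/7 ]
R4 <- R4 - (-1/7)*R1:  [     0     -3      2   -4/7  -24/7 ]
R3 <- R3 - (3)*R2:  [     0      0    -23   65/7  -65/7 ]
R4 <- R4 - (-3/4)*R2:  [      0       0    13/2   -19/7  -15/28 ]
R4 <- R4 - (-13/46)*R3:  [         0          0          0    -29/322  -2035/644 ]
Row echelon form:
[ -7  7    0        3  |         -3 ]
[  0  4    6    -20/7  |       27/7 ]
[  0  0  -23     65/7  |      -65/7 ]
[  0  0    0  -29/322  |  -2035/644 ]

REF = [-7 7 0 3 -3; 0 4 6 -20/7 27/7; 0 0 -23 65/7 -65/7; 0 0 0 -29/322 -2035/644]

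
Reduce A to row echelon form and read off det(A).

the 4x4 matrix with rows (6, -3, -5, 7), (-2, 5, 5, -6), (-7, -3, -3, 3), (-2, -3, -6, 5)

det(A) = 241

Forward elimination:
R2 <- R2 - (-1/3)*R1:  [     0      4   10/3  -11/3 ]
R3 <- R3 - (-7/6)*R1:  [     0  -13/2  -53/6   67/6 ]
R4 <- R4 - (-1/3)*R1:  [     0     -4  -23/3   22/3 ]
R3 <- R3 - (-13/8)*R2:  [      0       0  -41/12  125/24 ]
R4 <- R4 - (-1)*R2:  [     0      0  -13/3   11/3 ]
R4 <- R4 - (52/41)*R3:  [       0        0        0  -241/82 ]
Upper-triangular form:
[ 6  -3      -5        7 ]
[ 0   4    10/3    -11/3 ]
[ 0   0  -41/12   125/24 ]
[ 0   0       0  -241/82 ]
det(A) = (-1)^0 * (6) * (4) * (-41/12) * (-241/82) = 241  (0 row swaps -> sign +1)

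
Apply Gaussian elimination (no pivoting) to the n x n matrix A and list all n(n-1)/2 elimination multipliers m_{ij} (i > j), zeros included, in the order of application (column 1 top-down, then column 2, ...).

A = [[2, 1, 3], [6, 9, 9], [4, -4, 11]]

multipliers: 3, 2, -1

Forward elimination:
R2 <- R2 - (3)*R1:  [ 0  6  0 ]
R3 <- R3 - (2)*R1:  [  0  -6   5 ]
R3 <- R3 - (-1)*R2:  [ 0  0  5 ]
Multipliers (in order of application): m_{21} = 3, m_{31} = 2, m_{32} = -1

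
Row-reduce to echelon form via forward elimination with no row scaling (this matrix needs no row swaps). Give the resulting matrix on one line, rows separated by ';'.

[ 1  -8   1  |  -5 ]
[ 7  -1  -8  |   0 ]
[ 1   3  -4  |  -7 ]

Forward elimination:
R2 <- R2 - (7)*R1:  [   0   55  -15   35 ]
R3 <- R3 - (1)*R1:  [  0  11  -5  -2 ]
R3 <- R3 - (1/5)*R2:  [  0   0  -2  -9 ]
Row echelon form:
[ 1  -8    1  |  -5 ]
[ 0  55  -15  |  35 ]
[ 0   0   -2  |  -9 ]

REF = [1 -8 1 -5; 0 55 -15 35; 0 0 -2 -9]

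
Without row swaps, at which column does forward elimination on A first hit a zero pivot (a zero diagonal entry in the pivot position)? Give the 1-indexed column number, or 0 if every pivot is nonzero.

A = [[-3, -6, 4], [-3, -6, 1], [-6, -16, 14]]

Naive forward elimination:
R2 <- R2 - (1)*R1:  [  0   0  -3 ]
R3 <- R3 - (2)*R1:  [  0  -4   6 ]
Matrix at this point:
[ -3  -6   4 ]
[  0   0  -3 ]
[  0  -4   6 ]
Pivot entry (2,2) is zero but row 3 has -4 in column 2 -> naive elimination stops; a row interchange (e.g. R2 <-> R3) would be required here.

first zero-pivot column = 2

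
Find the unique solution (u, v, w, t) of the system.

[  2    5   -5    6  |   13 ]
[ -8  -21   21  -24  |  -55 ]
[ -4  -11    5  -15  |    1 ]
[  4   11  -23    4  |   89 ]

Forward elimination on [A|b]:
R2 <- R2 - (-4)*R1:  [  0  -1   1   0  -3 ]
R3 <- R3 - (-2)*R1:  [  0  -1  -5  -3  27 ]
R4 <- R4 - (2)*R1:  [   0    1  -13   -8   63 ]
R3 <- R3 - (1)*R2:  [  0   0  -6  -3  30 ]
R4 <- R4 - (-1)*R2:  [   0    0  -12   -8   60 ]
R4 <- R4 - (2)*R3:  [  0   0   0  -2   0 ]
Row echelon form:
[ 2   5  -5   6  |  13 ]
[ 0  -1   1   0  |  -3 ]
[ 0   0  -6  -3  |  30 ]
[ 0   0   0  -2  |   0 ]
Back-substitution:
t = (0) / -2 = 0
w = (30 - (-3)*(0)) / -6 = -5
v = (-3 - (1)*(-5)) / -1 = -2
u = (13 - (5)*(-2) - (-5)*(-5) - (6)*(0)) / 2 = -1

(-1, -2, -5, 0)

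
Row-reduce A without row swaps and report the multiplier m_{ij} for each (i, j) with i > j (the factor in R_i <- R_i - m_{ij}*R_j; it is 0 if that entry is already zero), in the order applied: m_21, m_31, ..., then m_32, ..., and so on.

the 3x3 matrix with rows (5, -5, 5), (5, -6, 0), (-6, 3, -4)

multipliers: 1, -6/5, 3

Forward elimination:
R2 <- R2 - (1)*R1:  [  0  -1  -5 ]
R3 <- R3 - (-6/5)*R1:  [  0  -3   2 ]
R3 <- R3 - (3)*R2:  [  0   0  17 ]
Multipliers (in order of application): m_{21} = 1, m_{31} = -6/5, m_{32} = 3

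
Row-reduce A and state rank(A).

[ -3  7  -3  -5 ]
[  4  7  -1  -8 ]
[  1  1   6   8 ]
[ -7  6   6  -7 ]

Row reduction:
R2 <- R2 - (-4/3)*R1:  [     0   49/3     -5  -44/3 ]
R3 <- R3 - (-1/3)*R1:  [    0  10/3     5  19/3 ]
R4 <- R4 - (7/3)*R1:  [     0  -31/3     13   14/3 ]
R3 <- R3 - (10/49)*R2:  [      0       0  295/49  457/49 ]
R4 <- R4 - (-31/49)*R2:  [       0        0   482/49  -226/49 ]
R4 <- R4 - (482/295)*R3:  [         0          0          0  -5856/295 ]
Row echelon form:
[ -3     7      -3         -5 ]
[  0  49/3      -5      -44/3 ]
[  0     0  295/49     457/49 ]
[  0     0       0  -5856/295 ]
Nonzero rows / pivot columns: 4

rank(A) = 4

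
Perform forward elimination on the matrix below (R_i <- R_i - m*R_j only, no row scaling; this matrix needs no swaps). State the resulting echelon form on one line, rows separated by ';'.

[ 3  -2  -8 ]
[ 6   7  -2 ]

Forward elimination:
R2 <- R2 - (2)*R1:  [  0  11  14 ]
Row echelon form:
[ 3  -2  -8 ]
[ 0  11  14 ]

REF = [3 -2 -8; 0 11 14]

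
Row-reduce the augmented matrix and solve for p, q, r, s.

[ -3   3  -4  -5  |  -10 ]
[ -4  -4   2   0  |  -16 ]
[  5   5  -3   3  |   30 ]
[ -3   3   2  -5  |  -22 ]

(2, 1, -2, 3)

Forward elimination on [A|b]:
R2 <- R2 - (4/3)*R1:  [    0    -8  22/3  20/3  -8/3 ]
R3 <- R3 - (-5/3)*R1:  [     0     10  -29/3  -16/3   40/3 ]
R4 <- R4 - (1)*R1:  [   0    0    6    0  -12 ]
R3 <- R3 - (-5/4)*R2:  [    0     0  -1/2     3    10 ]
R4 <- R4 - (-12)*R3:  [   0    0    0   36  108 ]
Row echelon form:
[ -3   3    -4    -5  |   -10 ]
[  0  -8  22/3  20/3  |  -8/3 ]
[  0   0  -1/2     3  |    10 ]
[  0   0     0    36  |   108 ]
Back-substitution:
s = (108) / 36 = 3
r = (10 - (3)*(3)) / (-1/2) = -2
q = (-8/3 - (22/3)*(-2) - (20/3)*(3)) / -8 = 1
p = (-10 - (3)*(1) - (-4)*(-2) - (-5)*(3)) / -3 = 2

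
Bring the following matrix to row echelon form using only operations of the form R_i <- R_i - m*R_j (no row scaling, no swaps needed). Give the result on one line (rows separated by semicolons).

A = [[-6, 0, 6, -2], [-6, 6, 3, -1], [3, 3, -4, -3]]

Forward elimination:
R2 <- R2 - (1)*R1:  [  0   6  -3   1 ]
R3 <- R3 - (-1/2)*R1:  [  0   3  -1  -4 ]
R3 <- R3 - (1/2)*R2:  [    0     0   1/2  -9/2 ]
Row echelon form:
[ -6  0    6    -2 ]
[  0  6   -3     1 ]
[  0  0  1/2  -9/2 ]

REF = [-6 0 6 -2; 0 6 -3 1; 0 0 1/2 -9/2]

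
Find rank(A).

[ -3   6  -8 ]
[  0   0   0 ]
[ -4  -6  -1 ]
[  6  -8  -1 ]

Row reduction:
R3 <- R3 - (4/3)*R1:  [    0   -14  29/3 ]
R4 <- R4 - (-2)*R1:  [   0    4  -17 ]
R2 <-> R3   (pivot in column 2 was zero)
[ -3    6    -8 ]
[  0  -14  29/3 ]
[  0    0     0 ]
[  0    4   -17 ]
R4 <- R4 - (-2/7)*R2:  [       0        0  -299/21 ]
R3 <-> R4   (pivot in column 3 was zero)
[ -3    6       -8 ]
[  0  -14     29/3 ]
[  0    0  -299/21 ]
[  0    0        0 ]
Row echelon form:
[ -3    6       -8 ]
[  0  -14     29/3 ]
[  0    0  -299/21 ]
[  0    0        0 ]
Nonzero rows / pivot columns: 3

rank(A) = 3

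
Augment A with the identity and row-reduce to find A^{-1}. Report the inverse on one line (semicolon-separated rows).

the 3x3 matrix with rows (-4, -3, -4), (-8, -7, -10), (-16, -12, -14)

Gauss-Jordan on [A | I]:
R1 <- (1/-4)*R1:  [    1   3/4     1  |  -1/4     0     0 ]
R2 <- R2 - (-8)*R1:  [  0  -1  -2  |  -2   1   0 ]
R3 <- R3 - (-16)*R1:  [  0   0   2  |  -4   0   1 ]
R2 <- (1/-1)*R2:  [  0   1   2  |   2  -1   0 ]
R1 <- R1 - (3/4)*R2:  [    1     0  -1/2  |  -7/4   3/4     0 ]
R3 <- (1/2)*R3:  [   0    0    1  |   -2    0  1/2 ]
R1 <- R1 - (-1/2)*R3:  [     1      0      0  |  -11/4    3/4    1/4 ]
R2 <- R2 - (2)*R3:  [  0   1   0  |   6  -1  -1 ]
Right block of [I | A^{-1}] is the inverse:
[ -11/4  3/4  1/4 ]
[     6   -1   -1 ]
[    -2    0  1/2 ]

inverse = [-11/4 3/4 1/4; 6 -1 -1; -2 0 1/2]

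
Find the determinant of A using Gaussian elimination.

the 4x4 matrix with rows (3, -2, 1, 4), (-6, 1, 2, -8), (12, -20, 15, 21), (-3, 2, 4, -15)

Forward elimination:
R2 <- R2 - (-2)*R1:  [  0  -3   4   0 ]
R3 <- R3 - (4)*R1:  [   0  -12   11    5 ]
R4 <- R4 - (-1)*R1:  [   0    0    5  -11 ]
R3 <- R3 - (4)*R2:  [  0   0  -5   5 ]
R4 <- R4 - (-1)*R3:  [  0   0   0  -6 ]
Upper-triangular form:
[ 3  -2   1   4 ]
[ 0  -3   4   0 ]
[ 0   0  -5   5 ]
[ 0   0   0  -6 ]
det(A) = (-1)^0 * (3) * (-3) * (-5) * (-6) = -270  (0 row swaps -> sign +1)

det(A) = -270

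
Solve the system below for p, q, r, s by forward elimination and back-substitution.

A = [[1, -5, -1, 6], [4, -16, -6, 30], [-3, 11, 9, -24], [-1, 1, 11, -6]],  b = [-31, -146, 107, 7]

(2, 1, -2, -5)

Forward elimination on [A|b]:
R2 <- R2 - (4)*R1:  [   0    4   -2    6  -22 ]
R3 <- R3 - (-3)*R1:  [  0  -4   6  -6  14 ]
R4 <- R4 - (-1)*R1:  [   0   -4   10    0  -24 ]
R3 <- R3 - (-1)*R2:  [  0   0   4   0  -8 ]
R4 <- R4 - (-1)*R2:  [   0    0    8    6  -46 ]
R4 <- R4 - (2)*R3:  [   0    0    0    6  -30 ]
Row echelon form:
[ 1  -5  -1  6  |  -31 ]
[ 0   4  -2  6  |  -22 ]
[ 0   0   4  0  |   -8 ]
[ 0   0   0  6  |  -30 ]
Back-substitution:
s = (-30) / 6 = -5
r = (-8) / 4 = -2
q = (-22 - (-2)*(-2) - (6)*(-5)) / 4 = 1
p = (-31 - (-5)*(1) - (-1)*(-2) - (6)*(-5)) / 1 = 2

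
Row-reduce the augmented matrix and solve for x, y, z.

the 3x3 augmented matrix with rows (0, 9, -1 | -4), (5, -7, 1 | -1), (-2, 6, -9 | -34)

(-1, 0, 4)

Forward elimination on [A|b]:
R1 <-> R2   (pivot in column 1 was zero)
[  5  -7   1   -1 ]
[  0   9  -1   -4 ]
[ -2   6  -9  -34 ]
R3 <- R3 - (-2/5)*R1:  [      0    16/5   -43/5  -172/5 ]
R3 <- R3 - (16/45)*R2:  [        0         0   -371/45  -1484/45 ]
Row echelon form:
[ 5  -7        1  |        -1 ]
[ 0   9       -1  |        -4 ]
[ 0   0  -371/45  |  -1484/45 ]
Back-substitution:
z = (-1484/45) / (-371/45) = 4
y = (-4 - (-1)*(4)) / 9 = 0
x = (-1 - (-7)*(0) - (1)*(4)) / 5 = -1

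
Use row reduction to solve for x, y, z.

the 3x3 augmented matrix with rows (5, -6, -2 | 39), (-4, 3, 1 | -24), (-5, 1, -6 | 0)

(3, -3, -3)

Forward elimination on [A|b]:
R2 <- R2 - (-4/5)*R1:  [    0  -9/5  -3/5  36/5 ]
R3 <- R3 - (-1)*R1:  [  0  -5  -8  39 ]
R3 <- R3 - (25/9)*R2:  [     0      0  -19/3     19 ]
Row echelon form:
[ 5    -6     -2  |    39 ]
[ 0  -9/5   -3/5  |  36/5 ]
[ 0     0  -19/3  |    19 ]
Back-substitution:
z = (19) / (-19/3) = -3
y = (36/5 - (-3/5)*(-3)) / (-9/5) = -3
x = (39 - (-6)*(-3) - (-2)*(-3)) / 5 = 3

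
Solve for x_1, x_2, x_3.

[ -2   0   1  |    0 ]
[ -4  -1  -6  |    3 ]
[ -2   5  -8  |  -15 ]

(0, -3, 0)

Forward elimination on [A|b]:
R2 <- R2 - (2)*R1:  [  0  -1  -8   3 ]
R3 <- R3 - (1)*R1:  [   0    5   -9  -15 ]
R3 <- R3 - (-5)*R2:  [   0    0  -49    0 ]
Row echelon form:
[ -2   0    1  |  0 ]
[  0  -1   -8  |  3 ]
[  0   0  -49  |  0 ]
Back-substitution:
x_3 = (0) / -49 = 0
x_2 = (3 - (-8)*(0)) / -1 = -3
x_1 = (0 - (1)*(0)) / -2 = 0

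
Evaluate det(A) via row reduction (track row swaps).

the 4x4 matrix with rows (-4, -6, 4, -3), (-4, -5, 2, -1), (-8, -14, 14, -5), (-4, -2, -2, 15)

Forward elimination:
R2 <- R2 - (1)*R1:  [  0   1  -2   2 ]
R3 <- R3 - (2)*R1:  [  0  -2   6   1 ]
R4 <- R4 - (1)*R1:  [  0   4  -6  18 ]
R3 <- R3 - (-2)*R2:  [ 0  0  2  5 ]
R4 <- R4 - (4)*R2:  [  0   0   2  10 ]
R4 <- R4 - (1)*R3:  [ 0  0  0  5 ]
Upper-triangular form:
[ -4  -6   4  -3 ]
[  0   1  -2   2 ]
[  0   0   2   5 ]
[  0   0   0   5 ]
det(A) = (-1)^0 * (-4) * (1) * (2) * (5) = -40  (0 row swaps -> sign +1)

det(A) = -40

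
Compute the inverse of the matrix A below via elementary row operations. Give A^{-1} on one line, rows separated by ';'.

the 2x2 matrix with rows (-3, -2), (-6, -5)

Gauss-Jordan on [A | I]:
R1 <- (1/-3)*R1:  [    1   2/3  |  -1/3     0 ]
R2 <- R2 - (-6)*R1:  [  0  -1  |  -2   1 ]
R2 <- (1/-1)*R2:  [  0   1  |   2  -1 ]
R1 <- R1 - (2/3)*R2:  [    1     0  |  -5/3   2/3 ]
Right block of [I | A^{-1}] is the inverse:
[ -5/3  2/3 ]
[    2   -1 ]

inverse = [-5/3 2/3; 2 -1]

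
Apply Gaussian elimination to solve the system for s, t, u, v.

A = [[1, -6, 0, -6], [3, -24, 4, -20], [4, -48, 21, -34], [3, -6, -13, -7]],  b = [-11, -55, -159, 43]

(-5, 0, -5, 1)

Forward elimination on [A|b]:
R2 <- R2 - (3)*R1:  [   0   -6    4   -2  -22 ]
R3 <- R3 - (4)*R1:  [    0   -24    21   -10  -115 ]
R4 <- R4 - (3)*R1:  [   0   12  -13   11   76 ]
R3 <- R3 - (4)*R2:  [   0    0    5   -2  -27 ]
R4 <- R4 - (-2)*R2:  [  0   0  -5   7  32 ]
R4 <- R4 - (-1)*R3:  [ 0  0  0  5  5 ]
Row echelon form:
[ 1  -6  0  -6  |  -11 ]
[ 0  -6  4  -2  |  -22 ]
[ 0   0  5  -2  |  -27 ]
[ 0   0  0   5  |    5 ]
Back-substitution:
v = (5) / 5 = 1
u = (-27 - (-2)*(1)) / 5 = -5
t = (-22 - (4)*(-5) - (-2)*(1)) / -6 = 0
s = (-11 - (-6)*(0) - (-6)*(1)) / 1 = -5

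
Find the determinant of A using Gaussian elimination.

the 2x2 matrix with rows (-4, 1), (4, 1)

Forward elimination:
R2 <- R2 - (-1)*R1:  [ 0  2 ]
Upper-triangular form:
[ -4  1 ]
[  0  2 ]
det(A) = (-1)^0 * (-4) * (2) = -8  (0 row swaps -> sign +1)

det(A) = -8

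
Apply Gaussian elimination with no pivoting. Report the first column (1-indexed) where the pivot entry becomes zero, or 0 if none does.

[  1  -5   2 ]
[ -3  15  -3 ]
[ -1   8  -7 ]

first zero-pivot column = 2

Naive forward elimination:
R2 <- R2 - (-3)*R1:  [ 0  0  3 ]
R3 <- R3 - (-1)*R1:  [  0   3  -5 ]
Matrix at this point:
[ 1  -5   2 ]
[ 0   0   3 ]
[ 0   3  -5 ]
Pivot entry (2,2) is zero but row 3 has 3 in column 2 -> naive elimination stops; a row interchange (e.g. R2 <-> R3) would be required here.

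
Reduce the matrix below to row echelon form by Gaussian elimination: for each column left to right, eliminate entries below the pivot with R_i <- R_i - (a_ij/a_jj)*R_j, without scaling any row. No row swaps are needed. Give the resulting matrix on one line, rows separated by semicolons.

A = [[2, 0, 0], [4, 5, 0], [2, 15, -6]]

REF = [2 0 0; 0 5 0; 0 0 -6]

Forward elimination:
R2 <- R2 - (2)*R1:  [ 0  5  0 ]
R3 <- R3 - (1)*R1:  [  0  15  -6 ]
R3 <- R3 - (3)*R2:  [  0   0  -6 ]
Row echelon form:
[ 2  0   0 ]
[ 0  5   0 ]
[ 0  0  -6 ]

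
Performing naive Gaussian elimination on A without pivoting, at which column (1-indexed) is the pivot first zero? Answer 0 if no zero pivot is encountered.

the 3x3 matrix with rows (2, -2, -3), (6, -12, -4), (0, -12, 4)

first zero-pivot column = 0

Naive forward elimination:
R2 <- R2 - (3)*R1:  [  0  -6   5 ]
R3 <- R3 - (2)*R2:  [  0   0  -6 ]
All pivots nonzero; naive elimination completes without hitting a zero pivot.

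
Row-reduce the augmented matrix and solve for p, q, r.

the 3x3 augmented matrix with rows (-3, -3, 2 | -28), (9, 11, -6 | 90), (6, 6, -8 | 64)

Forward elimination on [A|b]:
R2 <- R2 - (-3)*R1:  [ 0  2  0  6 ]
R3 <- R3 - (-2)*R1:  [  0   0  -4   8 ]
Row echelon form:
[ -3  -3   2  |  -28 ]
[  0   2   0  |    6 ]
[  0   0  -4  |    8 ]
Back-substitution:
r = (8) / -4 = -2
q = (6) / 2 = 3
p = (-28 - (-3)*(3) - (2)*(-2)) / -3 = 5

(5, 3, -2)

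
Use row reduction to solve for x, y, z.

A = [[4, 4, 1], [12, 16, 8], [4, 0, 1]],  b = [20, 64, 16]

Forward elimination on [A|b]:
R2 <- R2 - (3)*R1:  [ 0  4  5  4 ]
R3 <- R3 - (1)*R1:  [  0  -4   0  -4 ]
R3 <- R3 - (-1)*R2:  [ 0  0  5  0 ]
Row echelon form:
[ 4  4  1  |  20 ]
[ 0  4  5  |   4 ]
[ 0  0  5  |   0 ]
Back-substitution:
z = (0) / 5 = 0
y = (4 - (5)*(0)) / 4 = 1
x = (20 - (4)*(1) - (1)*(0)) / 4 = 4

(4, 1, 0)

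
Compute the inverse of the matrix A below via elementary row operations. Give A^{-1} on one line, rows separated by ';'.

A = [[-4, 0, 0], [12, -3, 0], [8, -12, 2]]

Gauss-Jordan on [A | I]:
R1 <- (1/-4)*R1:  [    1     0     0  |  -1/4     0     0 ]
R2 <- R2 - (12)*R1:  [  0  -3   0  |   3   1   0 ]
R3 <- R3 - (8)*R1:  [   0  -12    2  |    2    0    1 ]
R2 <- (1/-3)*R2:  [    0     1     0  |    -1  -1/3     0 ]
R3 <- R3 - (-12)*R2:  [   0    0    2  |  -10   -4    1 ]
R3 <- (1/2)*R3:  [   0    0    1  |   -5   -2  1/2 ]
Right block of [I | A^{-1}] is the inverse:
[ -1/4     0    0 ]
[   -1  -1/3    0 ]
[   -5    -2  1/2 ]

inverse = [-1/4 0 0; -1 -1/3 0; -5 -2 1/2]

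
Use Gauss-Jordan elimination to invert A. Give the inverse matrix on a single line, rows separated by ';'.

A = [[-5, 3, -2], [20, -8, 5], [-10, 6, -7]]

inverse = [13/30 3/20 -1/60; 3/2 1/4 -1/4; 2/3 0 -1/3]

Gauss-Jordan on [A | I]:
R1 <- (1/-5)*R1:  [    1  -3/5   2/5  |  -1/5     0     0 ]
R2 <- R2 - (20)*R1:  [  0   4  -3  |   4   1   0 ]
R3 <- R3 - (-10)*R1:  [  0   0  -3  |  -2   0   1 ]
R2 <- (1/4)*R2:  [    0     1  -3/4  |     1   1/4     0 ]
R1 <- R1 - (-3/5)*R2:  [     1      0  -1/20  |    2/5   3/20      0 ]
R3 <- (1/-3)*R3:  [    0     0     1  |   2/3     0  -1/3 ]
R1 <- R1 - (-1/20)*R3:  [     1      0      0  |  13/30   3/20  -1/60 ]
R2 <- R2 - (-3/4)*R3:  [    0     1     0  |   3/2   1/4  -1/4 ]
Right block of [I | A^{-1}] is the inverse:
[ 13/30  3/20  -1/60 ]
[   3/2   1/4   -1/4 ]
[   2/3     0   -1/3 ]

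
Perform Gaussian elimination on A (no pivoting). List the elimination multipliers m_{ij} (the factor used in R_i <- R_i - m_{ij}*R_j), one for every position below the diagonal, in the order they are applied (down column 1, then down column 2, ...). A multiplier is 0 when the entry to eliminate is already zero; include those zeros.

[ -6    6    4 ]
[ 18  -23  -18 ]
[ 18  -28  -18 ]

Forward elimination:
R2 <- R2 - (-3)*R1:  [  0  -5  -6 ]
R3 <- R3 - (-3)*R1:  [   0  -10   -6 ]
R3 <- R3 - (2)*R2:  [ 0  0  6 ]
Multipliers (in order of application): m_{21} = -3, m_{31} = -3, m_{32} = 2

multipliers: -3, -3, 2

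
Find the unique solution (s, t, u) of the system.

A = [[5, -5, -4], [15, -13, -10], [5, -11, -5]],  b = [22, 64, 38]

(3, -3, 2)

Forward elimination on [A|b]:
R2 <- R2 - (3)*R1:  [  0   2   2  -2 ]
R3 <- R3 - (1)*R1:  [  0  -6  -1  16 ]
R3 <- R3 - (-3)*R2:  [  0   0   5  10 ]
Row echelon form:
[ 5  -5  -4  |  22 ]
[ 0   2   2  |  -2 ]
[ 0   0   5  |  10 ]
Back-substitution:
u = (10) / 5 = 2
t = (-2 - (2)*(2)) / 2 = -3
s = (22 - (-5)*(-3) - (-4)*(2)) / 5 = 3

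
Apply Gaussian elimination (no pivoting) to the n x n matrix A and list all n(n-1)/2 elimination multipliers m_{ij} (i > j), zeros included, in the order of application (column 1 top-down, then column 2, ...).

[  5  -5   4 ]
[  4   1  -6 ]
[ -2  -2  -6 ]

multipliers: 4/5, -2/5, -4/5

Forward elimination:
R2 <- R2 - (4/5)*R1:  [     0      5  -46/5 ]
R3 <- R3 - (-2/5)*R1:  [     0     -4  -22/5 ]
R3 <- R3 - (-4/5)*R2:  [       0        0  -294/25 ]
Multipliers (in order of application): m_{21} = 4/5, m_{31} = -2/5, m_{32} = -4/5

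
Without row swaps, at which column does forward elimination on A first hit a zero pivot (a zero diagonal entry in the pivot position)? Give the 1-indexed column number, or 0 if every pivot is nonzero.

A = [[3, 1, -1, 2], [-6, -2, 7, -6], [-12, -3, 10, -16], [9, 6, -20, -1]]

first zero-pivot column = 2

Naive forward elimination:
R2 <- R2 - (-2)*R1:  [  0   0   5  -2 ]
R3 <- R3 - (-4)*R1:  [  0   1   6  -8 ]
R4 <- R4 - (3)*R1:  [   0    3  -17   -7 ]
Matrix at this point:
[ 3  1   -1   2 ]
[ 0  0    5  -2 ]
[ 0  1    6  -8 ]
[ 0  3  -17  -7 ]
Pivot entry (2,2) is zero but row 3 has 1 in column 2 -> naive elimination stops; a row interchange (e.g. R2 <-> R3) would be required here.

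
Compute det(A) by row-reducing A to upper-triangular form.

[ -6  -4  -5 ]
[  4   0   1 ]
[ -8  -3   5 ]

Forward elimination:
R2 <- R2 - (-2/3)*R1:  [    0  -8/3  -7/3 ]
R3 <- R3 - (4/3)*R1:  [    0   7/3  35/3 ]
R3 <- R3 - (-7/8)*R2:  [    0     0  77/8 ]
Upper-triangular form:
[ -6    -4    -5 ]
[  0  -8/3  -7/3 ]
[  0     0  77/8 ]
det(A) = (-1)^0 * (-6) * (-8/3) * (77/8) = 154  (0 row swaps -> sign +1)

det(A) = 154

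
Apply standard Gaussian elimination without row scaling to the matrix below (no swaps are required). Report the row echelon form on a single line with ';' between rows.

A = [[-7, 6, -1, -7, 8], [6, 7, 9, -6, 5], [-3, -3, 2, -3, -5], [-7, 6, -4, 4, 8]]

Forward elimination:
R2 <- R2 - (-6/7)*R1:  [    0  85/7  57/7   -12  83/7 ]
R3 <- R3 - (3/7)*R1:  [     0  -39/7   17/7      0  -59/7 ]
R4 <- R4 - (1)*R1:  [  0   0  -3  11   0 ]
R3 <- R3 - (-39/85)*R2:  [       0        0   524/85  -468/85  -254/85 ]
R4 <- R4 - (-255/524)*R3:  [        0         0         0  1090/131  -381/262 ]
Row echelon form:
[ -7     6      -1        -7         8 ]
[  0  85/7    57/7       -12      83/7 ]
[  0     0  524/85   -468/85   -254/85 ]
[  0     0       0  1090/131  -381/262 ]

REF = [-7 6 -1 -7 8; 0 85/7 57/7 -12 83/7; 0 0 524/85 -468/85 -254/85; 0 0 0 1090/131 -381/262]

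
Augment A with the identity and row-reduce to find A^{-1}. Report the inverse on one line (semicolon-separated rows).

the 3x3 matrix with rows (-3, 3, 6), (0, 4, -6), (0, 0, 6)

Gauss-Jordan on [A | I]:
R1 <- (1/-3)*R1:  [    1    -1    -2  |  -1/3     0     0 ]
R2 <- (1/4)*R2:  [    0     1  -3/2  |     0   1/4     0 ]
R1 <- R1 - (-1)*R2:  [    1     0  -7/2  |  -1/3   1/4     0 ]
R3 <- (1/6)*R3:  [   0    0    1  |    0    0  1/6 ]
R1 <- R1 - (-7/2)*R3:  [    1     0     0  |  -1/3   1/4  7/12 ]
R2 <- R2 - (-3/2)*R3:  [   0    1    0  |    0  1/4  1/4 ]
Right block of [I | A^{-1}] is the inverse:
[ -1/3  1/4  7/12 ]
[    0  1/4   1/4 ]
[    0    0   1/6 ]

inverse = [-1/3 1/4 7/12; 0 1/4 1/4; 0 0 1/6]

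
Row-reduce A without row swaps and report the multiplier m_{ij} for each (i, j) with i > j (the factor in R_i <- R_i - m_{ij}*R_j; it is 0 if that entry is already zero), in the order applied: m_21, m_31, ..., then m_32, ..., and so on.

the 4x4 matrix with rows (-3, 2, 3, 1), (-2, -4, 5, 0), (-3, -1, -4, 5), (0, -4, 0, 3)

multipliers: 2/3, 1, 0, 9/16, 3/4, 36/139

Forward elimination:
R2 <- R2 - (2/3)*R1:  [     0  -16/3      3   -2/3 ]
R3 <- R3 - (1)*R1:  [  0  -3  -7   4 ]
R4: entry in column 1 is already 0 -> m_{41} = 0 (no row operation needed)
R3 <- R3 - (9/16)*R2:  [       0        0  -139/16     35/8 ]
R4 <- R4 - (3/4)*R2:  [    0     0  -9/4   7/2 ]
R4 <- R4 - (36/139)*R3:  [       0        0        0  329/139 ]
Multipliers (in order of application): m_{21} = 2/3, m_{31} = 1, m_{41} = 0, m_{32} = 9/16, m_{42} = 3/4, m_{43} = 36/139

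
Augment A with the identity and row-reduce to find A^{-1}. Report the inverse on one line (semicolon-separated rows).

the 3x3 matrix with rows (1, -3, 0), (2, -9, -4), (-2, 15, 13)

Gauss-Jordan on [A | I]:
R2 <- R2 - (2)*R1:  [  0  -3  -4  |  -2   1   0 ]
R3 <- R3 - (-2)*R1:  [  0   9  13  |   2   0   1 ]
R2 <- (1/-3)*R2:  [    0     1   4/3  |   2/3  -1/3     0 ]
R1 <- R1 - (-3)*R2:  [  1   0   4  |   3  -1   0 ]
R3 <- R3 - (9)*R2:  [  0   0   1  |  -4   3   1 ]
R1 <- R1 - (4)*R3:  [   1    0    0  |   19  -13   -4 ]
R2 <- R2 - (4/3)*R3:  [     0      1      0  |      6  -13/3   -4/3 ]
Right block of [I | A^{-1}] is the inverse:
[ 19    -13    -4 ]
[  6  -13/3  -4/3 ]
[ -4      3     1 ]

inverse = [19 -13 -4; 6 -13/3 -4/3; -4 3 1]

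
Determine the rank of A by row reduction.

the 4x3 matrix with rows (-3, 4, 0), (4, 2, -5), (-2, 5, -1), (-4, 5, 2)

Row reduction:
R2 <- R2 - (-4/3)*R1:  [    0  22/3    -5 ]
R3 <- R3 - (2/3)*R1:  [   0  7/3   -1 ]
R4 <- R4 - (4/3)*R1:  [    0  -1/3     2 ]
R3 <- R3 - (7/22)*R2:  [     0      0  13/22 ]
R4 <- R4 - (-1/22)*R2:  [     0      0  39/22 ]
R4 <- R4 - (3)*R3:  [ 0  0  0 ]
Row echelon form:
[ -3     4      0 ]
[  0  22/3     -5 ]
[  0     0  13/22 ]
[  0     0      0 ]
Nonzero rows / pivot columns: 3

rank(A) = 3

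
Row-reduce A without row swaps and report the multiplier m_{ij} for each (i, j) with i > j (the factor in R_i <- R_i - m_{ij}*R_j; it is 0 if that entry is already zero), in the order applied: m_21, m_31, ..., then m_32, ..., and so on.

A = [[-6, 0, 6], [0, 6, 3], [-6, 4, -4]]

Forward elimination:
R2: entry in column 1 is already 0 -> m_{21} = 0 (no row operation needed)
R3 <- R3 - (1)*R1:  [   0    4  -10 ]
R3 <- R3 - (2/3)*R2:  [   0    0  -12 ]
Multipliers (in order of application): m_{21} = 0, m_{31} = 1, m_{32} = 2/3

multipliers: 0, 1, 2/3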